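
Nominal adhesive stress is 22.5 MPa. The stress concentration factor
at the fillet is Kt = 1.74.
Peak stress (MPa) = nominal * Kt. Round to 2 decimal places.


Peak = 22.5 * 1.74 = 39.15 MPa

39.15


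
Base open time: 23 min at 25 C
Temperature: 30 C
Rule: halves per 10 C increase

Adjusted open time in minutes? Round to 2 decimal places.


Acceleration = 2^((30-25)/10) = 1.4142
Open time = 23 / 1.4142 = 16.26 min

16.26


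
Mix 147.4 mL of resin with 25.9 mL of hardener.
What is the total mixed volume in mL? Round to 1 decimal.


Total = 147.4 + 25.9 = 173.3 mL

173.3


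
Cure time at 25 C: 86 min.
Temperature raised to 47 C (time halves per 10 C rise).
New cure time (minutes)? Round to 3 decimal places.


Acceleration factor = 2^(22/10) = 4.5948
New time = 86 / 4.5948 = 18.717 min

18.717


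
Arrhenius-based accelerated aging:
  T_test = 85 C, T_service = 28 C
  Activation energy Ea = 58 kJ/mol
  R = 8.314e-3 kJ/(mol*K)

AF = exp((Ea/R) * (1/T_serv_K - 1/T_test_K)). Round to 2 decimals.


T_test_K = 358.15, T_serv_K = 301.15
AF = exp((58/8.314e-3) * (1/301.15 - 1/358.15))
= 39.92

39.92


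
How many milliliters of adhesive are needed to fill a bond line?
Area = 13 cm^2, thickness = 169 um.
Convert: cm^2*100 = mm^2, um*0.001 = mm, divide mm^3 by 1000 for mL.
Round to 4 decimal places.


= (13 * 100) * (169 * 0.001) / 1000
= 0.2197 mL

0.2197


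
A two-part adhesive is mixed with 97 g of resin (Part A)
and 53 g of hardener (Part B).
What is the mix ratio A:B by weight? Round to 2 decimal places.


Mix ratio = mass_A / mass_B
= 97 / 53
= 1.83

1.83


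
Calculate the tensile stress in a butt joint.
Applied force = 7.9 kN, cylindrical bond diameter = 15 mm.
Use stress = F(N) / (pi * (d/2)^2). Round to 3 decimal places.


A = pi * 7.5^2 = 176.7146 mm^2
sigma = 7900.0 / 176.7146 = 44.705 MPa

44.705


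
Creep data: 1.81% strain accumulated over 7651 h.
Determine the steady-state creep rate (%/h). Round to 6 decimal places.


Rate = 1.81 / 7651 = 0.000237 %/h

0.000237


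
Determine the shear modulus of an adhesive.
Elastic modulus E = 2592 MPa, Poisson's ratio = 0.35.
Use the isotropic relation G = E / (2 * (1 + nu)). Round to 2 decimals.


G = 2592 / (2*(1+0.35)) = 2592 / 2.70
= 960.00 MPa

960.00


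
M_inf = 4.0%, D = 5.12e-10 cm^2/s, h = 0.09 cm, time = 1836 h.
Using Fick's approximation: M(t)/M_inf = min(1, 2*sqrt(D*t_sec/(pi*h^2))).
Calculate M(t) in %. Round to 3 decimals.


t = 6609600 s
ratio = min(1, 2*sqrt(5.12e-10*6609600/(pi*0.0081)))
= 0.729349
M(t) = 4.0 * 0.729349 = 2.917%

2.917


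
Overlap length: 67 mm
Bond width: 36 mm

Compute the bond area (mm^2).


Bond area = 67 * 36 = 2412 mm^2

2412


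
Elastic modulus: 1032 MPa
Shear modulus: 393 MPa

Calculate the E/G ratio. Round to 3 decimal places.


E / G = 1032 / 393 = 2.626

2.626


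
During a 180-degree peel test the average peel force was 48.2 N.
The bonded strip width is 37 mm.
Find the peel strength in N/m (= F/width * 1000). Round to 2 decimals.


Peel strength = F/width * 1000
= 48.2 / 37 * 1000
= 1302.70 N/m

1302.70


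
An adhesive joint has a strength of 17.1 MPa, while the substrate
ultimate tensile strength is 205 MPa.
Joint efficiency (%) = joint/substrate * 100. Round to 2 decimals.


Efficiency = 17.1 / 205 * 100
= 8.34%

8.34


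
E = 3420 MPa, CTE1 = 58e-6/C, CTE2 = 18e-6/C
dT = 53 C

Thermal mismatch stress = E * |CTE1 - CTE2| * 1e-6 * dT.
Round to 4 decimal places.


= 3420 * 40e-6 * 53
= 7.2504 MPa

7.2504


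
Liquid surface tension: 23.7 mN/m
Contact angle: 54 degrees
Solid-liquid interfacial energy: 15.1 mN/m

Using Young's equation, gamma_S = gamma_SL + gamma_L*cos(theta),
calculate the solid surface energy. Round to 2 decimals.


gamma_S = 15.1 + 23.7 * cos(54)
= 29.03 mN/m

29.03


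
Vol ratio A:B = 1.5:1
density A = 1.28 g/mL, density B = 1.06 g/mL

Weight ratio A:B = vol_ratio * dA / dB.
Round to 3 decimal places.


Weight ratio = 1.5 * 1.28 / 1.06
= 1.811

1.811


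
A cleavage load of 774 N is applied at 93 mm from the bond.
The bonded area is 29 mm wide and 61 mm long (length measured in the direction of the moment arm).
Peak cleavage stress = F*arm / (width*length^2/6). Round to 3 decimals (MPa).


Moment = 774 * 93 = 71982 N*mm
Section modulus = 29 * 3721 / 6 = 107909 / 6 mm^3
Stress = 71982 / (107909 / 6) = 431892 / 107909
= 4.002 MPa

4.002


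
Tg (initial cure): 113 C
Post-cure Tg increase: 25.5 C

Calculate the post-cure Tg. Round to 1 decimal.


Post-cure Tg = 113 + 25.5 = 138.5 C

138.5


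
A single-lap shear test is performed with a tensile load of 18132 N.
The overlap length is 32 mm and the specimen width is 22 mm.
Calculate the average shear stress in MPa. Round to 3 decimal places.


Shear stress = F / (overlap * width)
= 18132 / (32 * 22)
= 18132 / 704
= 25.756 MPa

25.756


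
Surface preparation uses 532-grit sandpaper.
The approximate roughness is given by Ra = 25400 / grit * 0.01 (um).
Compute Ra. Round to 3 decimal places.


Ra = 25400 / 532 * 0.01
= 254 / 532
= 0.477 um

0.477


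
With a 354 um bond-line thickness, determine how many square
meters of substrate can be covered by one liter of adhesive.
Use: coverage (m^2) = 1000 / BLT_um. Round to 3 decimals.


Coverage = 1000 / 354 = 2.825 m^2

2.825


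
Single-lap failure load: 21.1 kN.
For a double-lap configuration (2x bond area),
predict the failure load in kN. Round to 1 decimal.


Failure load = 21.1 * 2 = 42.2 kN

42.2


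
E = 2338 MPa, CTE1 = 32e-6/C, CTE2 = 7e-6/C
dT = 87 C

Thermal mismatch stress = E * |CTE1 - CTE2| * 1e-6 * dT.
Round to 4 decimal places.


= 2338 * 25e-6 * 87
= 5.0852 MPa

5.0852


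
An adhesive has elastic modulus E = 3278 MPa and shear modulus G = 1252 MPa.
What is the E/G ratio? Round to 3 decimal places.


E/G = 3278 / 1252 = 2.618

2.618


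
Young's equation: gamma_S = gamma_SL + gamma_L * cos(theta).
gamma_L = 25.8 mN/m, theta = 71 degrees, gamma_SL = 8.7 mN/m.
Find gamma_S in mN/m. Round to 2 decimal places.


cos(71 deg) = 0.325568
gamma_S = 8.7 + 25.8 * 0.325568
= 17.10 mN/m

17.10


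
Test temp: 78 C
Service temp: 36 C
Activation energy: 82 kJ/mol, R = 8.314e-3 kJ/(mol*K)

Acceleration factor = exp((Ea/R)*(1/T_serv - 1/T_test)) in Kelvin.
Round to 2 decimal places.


AF = exp((82/0.008314)*(1/309.15 - 1/351.15))
= 45.42

45.42


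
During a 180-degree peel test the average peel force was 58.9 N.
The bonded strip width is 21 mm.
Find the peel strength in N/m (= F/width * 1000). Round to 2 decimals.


Peel strength = F/width * 1000
= 58.9 / 21 * 1000
= 2804.76 N/m

2804.76


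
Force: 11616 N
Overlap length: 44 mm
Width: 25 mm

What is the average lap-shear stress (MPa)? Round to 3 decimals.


Average shear stress = F / (overlap * width)
= 11616 / (44 * 25)
= 10.560 MPa

10.560


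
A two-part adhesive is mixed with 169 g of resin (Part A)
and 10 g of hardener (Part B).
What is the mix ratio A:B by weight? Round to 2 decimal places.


Mix ratio = mass_A / mass_B
= 169 / 10
= 16.90

16.90


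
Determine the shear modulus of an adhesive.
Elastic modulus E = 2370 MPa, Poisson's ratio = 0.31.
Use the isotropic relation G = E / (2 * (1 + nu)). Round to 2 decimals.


G = 2370 / (2*(1+0.31)) = 2370 / 2.62
= 904.58 MPa

904.58


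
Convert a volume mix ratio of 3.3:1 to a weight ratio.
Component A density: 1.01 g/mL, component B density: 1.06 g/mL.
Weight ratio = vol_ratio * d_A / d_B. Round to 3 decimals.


= 3.3 * 1.01 / 1.06 = 3.144

3.144


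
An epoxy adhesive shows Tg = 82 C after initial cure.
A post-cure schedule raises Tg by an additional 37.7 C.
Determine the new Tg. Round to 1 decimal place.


New Tg = 82 + 37.7
= 119.7 C

119.7


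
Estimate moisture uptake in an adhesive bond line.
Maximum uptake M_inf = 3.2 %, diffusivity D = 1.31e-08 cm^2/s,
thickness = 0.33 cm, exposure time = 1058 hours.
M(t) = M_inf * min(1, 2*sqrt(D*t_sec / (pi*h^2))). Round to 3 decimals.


Convert time: 1058 h = 3808800 s
ratio = min(1, 2*sqrt(1.31e-08*3808800/(pi*0.33^2)))
= 0.763785
M(t) = 3.2 * 0.763785 = 2.444%

2.444


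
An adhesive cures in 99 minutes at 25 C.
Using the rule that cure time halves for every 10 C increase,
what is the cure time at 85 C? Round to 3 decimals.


Factor = 2^((85 - 25) / 10) = 64.0000
Cure time = 99 / 64.0000
= 1.547 minutes

1.547


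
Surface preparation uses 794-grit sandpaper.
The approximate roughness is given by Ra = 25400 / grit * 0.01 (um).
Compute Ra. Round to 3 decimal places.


Ra = 25400 / 794 * 0.01
= 254 / 794
= 0.320 um

0.320


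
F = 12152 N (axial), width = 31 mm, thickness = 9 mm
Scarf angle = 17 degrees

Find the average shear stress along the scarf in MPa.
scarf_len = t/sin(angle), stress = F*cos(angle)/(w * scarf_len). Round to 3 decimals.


scarf_len = 9/sin(17 deg) = 30.7827
cos(17 deg) = 0.956305
stress = 12152*0.956305/(31*30.7827) = 12.178 MPa

12.178


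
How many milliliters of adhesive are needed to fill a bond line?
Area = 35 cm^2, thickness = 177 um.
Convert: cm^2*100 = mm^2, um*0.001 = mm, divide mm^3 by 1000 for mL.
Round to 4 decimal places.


= (35 * 100) * (177 * 0.001) / 1000
= 0.6195 mL

0.6195


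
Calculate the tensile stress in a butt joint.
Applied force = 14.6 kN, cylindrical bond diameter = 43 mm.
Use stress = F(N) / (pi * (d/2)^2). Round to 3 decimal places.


A = pi * 21.5^2 = 1452.2012 mm^2
sigma = 14600.0 / 1452.2012 = 10.054 MPa

10.054


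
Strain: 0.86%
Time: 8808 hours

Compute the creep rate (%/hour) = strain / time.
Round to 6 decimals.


Creep rate = 0.86 / 8808
= 0.000098 %/h

0.000098


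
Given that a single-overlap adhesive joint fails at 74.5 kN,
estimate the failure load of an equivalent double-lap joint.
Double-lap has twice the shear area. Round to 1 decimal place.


Double-lap factor = 2
Expected load = 74.5 * 2 = 149.0 kN

149.0


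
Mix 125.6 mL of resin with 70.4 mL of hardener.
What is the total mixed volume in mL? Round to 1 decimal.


Total = 125.6 + 70.4 = 196.0 mL

196.0


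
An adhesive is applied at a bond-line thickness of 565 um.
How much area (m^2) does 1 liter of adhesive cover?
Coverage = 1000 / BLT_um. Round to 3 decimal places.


Coverage = 1000 / 565 = 1.770 m^2

1.770


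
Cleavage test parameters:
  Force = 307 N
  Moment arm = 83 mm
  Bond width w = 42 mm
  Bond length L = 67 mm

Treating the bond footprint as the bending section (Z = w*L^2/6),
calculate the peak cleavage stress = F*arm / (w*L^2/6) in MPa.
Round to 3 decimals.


M = 307 * 83 = 25481 N*mm
Z = 42 * 67^2 / 6 = 188538 / 6 mm^3
sigma = M / Z = 6 * 25481 / 188538 = 152886 / 188538
= 0.811 MPa

0.811


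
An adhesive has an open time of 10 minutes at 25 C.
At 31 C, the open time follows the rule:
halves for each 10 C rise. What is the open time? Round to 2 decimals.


Factor = 2^((31-25)/10) = 1.5157
Open time = 10 / 1.5157 = 6.60 min

6.60


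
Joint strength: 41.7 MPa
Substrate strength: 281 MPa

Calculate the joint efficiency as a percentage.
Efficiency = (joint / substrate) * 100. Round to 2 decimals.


Efficiency = (41.7 / 281) * 100 = 14.84%

14.84


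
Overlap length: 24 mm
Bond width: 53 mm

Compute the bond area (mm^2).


Bond area = 24 * 53 = 1272 mm^2

1272


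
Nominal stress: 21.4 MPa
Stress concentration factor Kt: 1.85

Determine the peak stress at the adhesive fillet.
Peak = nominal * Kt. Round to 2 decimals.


Peak stress = 21.4 * 1.85
= 39.59 MPa

39.59


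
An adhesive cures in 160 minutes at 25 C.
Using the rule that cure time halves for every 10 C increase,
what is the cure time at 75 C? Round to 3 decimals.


Factor = 2^((75 - 25) / 10) = 32.0000
Cure time = 160 / 32.0000
= 5.000 minutes

5.000


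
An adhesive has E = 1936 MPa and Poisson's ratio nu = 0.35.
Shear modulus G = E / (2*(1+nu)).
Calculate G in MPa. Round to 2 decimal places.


G = 1936 / (2*(1+0.35))
= 1936 / 2.70
= 717.04 MPa

717.04


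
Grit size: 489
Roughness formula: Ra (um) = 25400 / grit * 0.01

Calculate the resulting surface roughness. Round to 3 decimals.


Ra = 25400 / 489 * 0.01
= 0.519 um

0.519


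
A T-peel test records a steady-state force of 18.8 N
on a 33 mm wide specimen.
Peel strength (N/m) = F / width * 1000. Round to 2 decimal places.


Peel strength = 18.8 / 33 * 1000
= 569.70 N/m

569.70


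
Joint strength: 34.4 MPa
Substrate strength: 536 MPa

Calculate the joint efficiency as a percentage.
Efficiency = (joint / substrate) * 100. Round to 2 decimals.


Efficiency = (34.4 / 536) * 100 = 6.42%

6.42


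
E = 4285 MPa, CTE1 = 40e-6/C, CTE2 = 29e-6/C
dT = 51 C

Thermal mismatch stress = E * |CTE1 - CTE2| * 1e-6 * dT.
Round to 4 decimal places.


= 4285 * 11e-6 * 51
= 2.4039 MPa

2.4039


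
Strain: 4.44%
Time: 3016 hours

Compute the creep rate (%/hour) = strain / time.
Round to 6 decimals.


Creep rate = 4.44 / 3016
= 0.001472 %/h

0.001472


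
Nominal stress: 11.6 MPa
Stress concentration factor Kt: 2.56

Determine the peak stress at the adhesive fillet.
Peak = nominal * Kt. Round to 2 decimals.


Peak stress = 11.6 * 2.56
= 29.70 MPa

29.70


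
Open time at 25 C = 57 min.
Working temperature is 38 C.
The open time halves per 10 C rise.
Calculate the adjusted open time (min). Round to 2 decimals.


factor = 2^((38 - 25) / 10) = 2.4623
ot = 57 / 2.4623 = 23.15 min

23.15


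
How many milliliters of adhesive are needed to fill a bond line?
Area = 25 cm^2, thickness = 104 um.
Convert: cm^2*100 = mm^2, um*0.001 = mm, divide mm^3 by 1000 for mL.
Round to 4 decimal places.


= (25 * 100) * (104 * 0.001) / 1000
= 0.2600 mL

0.2600


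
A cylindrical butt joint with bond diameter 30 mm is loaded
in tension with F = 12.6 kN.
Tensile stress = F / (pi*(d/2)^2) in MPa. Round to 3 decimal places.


Area = pi * (30/2)^2 = 706.8583 mm^2
Stress = 12.6*1000 / 706.8583
= 17.825 MPa

17.825


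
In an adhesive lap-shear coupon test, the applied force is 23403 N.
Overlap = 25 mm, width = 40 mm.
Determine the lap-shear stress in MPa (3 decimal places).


stress = F / (overlap * width)
= 23403 / (25 * 40)
= 23.403 MPa

23.403


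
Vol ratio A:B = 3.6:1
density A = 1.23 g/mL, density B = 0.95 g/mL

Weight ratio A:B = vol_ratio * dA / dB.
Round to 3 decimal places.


Weight ratio = 3.6 * 1.23 / 0.95
= 4.661

4.661


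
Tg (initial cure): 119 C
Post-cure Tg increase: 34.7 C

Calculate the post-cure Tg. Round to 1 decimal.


Post-cure Tg = 119 + 34.7 = 153.7 C

153.7


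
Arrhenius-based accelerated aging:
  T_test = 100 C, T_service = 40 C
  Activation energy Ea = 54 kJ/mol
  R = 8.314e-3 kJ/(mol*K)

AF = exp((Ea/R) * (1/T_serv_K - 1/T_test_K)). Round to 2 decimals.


T_test_K = 373.15, T_serv_K = 313.15
AF = exp((54/8.314e-3) * (1/313.15 - 1/373.15))
= 28.08

28.08


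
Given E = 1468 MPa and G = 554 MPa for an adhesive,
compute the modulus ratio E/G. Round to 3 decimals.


E/G ratio = 1468 / 554 = 2.650

2.650


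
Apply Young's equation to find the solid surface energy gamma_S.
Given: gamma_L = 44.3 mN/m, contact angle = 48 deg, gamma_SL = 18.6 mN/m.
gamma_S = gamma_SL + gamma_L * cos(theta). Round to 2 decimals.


theta_rad = 48 * pi/180 = 0.837758
gamma_S = 18.6 + 44.3 * cos(0.837758)
= 48.24 mN/m

48.24


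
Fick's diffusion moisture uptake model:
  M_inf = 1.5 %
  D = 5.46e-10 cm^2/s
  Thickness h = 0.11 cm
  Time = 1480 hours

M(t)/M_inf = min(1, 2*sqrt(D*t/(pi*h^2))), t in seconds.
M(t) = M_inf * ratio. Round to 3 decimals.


t_sec = 1480 * 3600 = 5328000
ratio = 2*sqrt(5.46e-10*5328000/(pi*0.11^2))
= min(1, 0.553275)
= 0.553275
M(t) = 1.5 * 0.553275 = 0.830 %

0.830


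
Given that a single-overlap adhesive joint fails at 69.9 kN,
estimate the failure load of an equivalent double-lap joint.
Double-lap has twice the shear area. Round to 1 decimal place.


Double-lap factor = 2
Expected load = 69.9 * 2 = 139.8 kN

139.8


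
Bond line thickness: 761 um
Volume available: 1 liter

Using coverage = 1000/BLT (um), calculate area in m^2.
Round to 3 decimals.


1 L = 1e6 mm^3, thickness = 761 um = 0.761 mm
Area = 1e6 / 0.761 mm^2 = (1e6 / 0.761) / 1e6 m^2 = 1000 / 761 m^2
= 1.314 m^2

1.314


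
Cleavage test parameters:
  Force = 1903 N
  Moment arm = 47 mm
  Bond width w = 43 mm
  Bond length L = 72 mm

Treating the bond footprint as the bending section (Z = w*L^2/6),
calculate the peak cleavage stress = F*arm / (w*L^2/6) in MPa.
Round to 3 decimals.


M = 1903 * 47 = 89441 N*mm
Z = 43 * 72^2 / 6 = 222912 / 6 mm^3
sigma = M / Z = 6 * 89441 / 222912 = 536646 / 222912
= 2.407 MPa

2.407


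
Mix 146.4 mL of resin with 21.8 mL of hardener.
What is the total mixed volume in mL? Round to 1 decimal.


Total = 146.4 + 21.8 = 168.2 mL

168.2


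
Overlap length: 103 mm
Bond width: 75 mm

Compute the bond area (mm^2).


Bond area = 103 * 75 = 7725 mm^2

7725


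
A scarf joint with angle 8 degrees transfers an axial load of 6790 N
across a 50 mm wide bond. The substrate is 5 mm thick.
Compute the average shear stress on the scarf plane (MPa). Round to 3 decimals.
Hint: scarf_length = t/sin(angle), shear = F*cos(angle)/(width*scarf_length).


scarf_length = 5 / sin(8 deg) = 35.9265 mm
cos(8 deg) = 0.990268
shear stress = 6790 * 0.990268 / (50 * 35.9265)
= 3.743 MPa

3.743


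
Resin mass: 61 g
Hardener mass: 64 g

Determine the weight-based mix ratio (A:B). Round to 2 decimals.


Ratio = 61 / 64 = 0.95

0.95


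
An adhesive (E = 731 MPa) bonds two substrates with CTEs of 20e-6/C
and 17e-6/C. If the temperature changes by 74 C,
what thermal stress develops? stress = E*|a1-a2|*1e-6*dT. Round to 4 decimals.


Stress = 731 * |20 - 17| * 1e-6 * 74
= 0.1623 MPa

0.1623


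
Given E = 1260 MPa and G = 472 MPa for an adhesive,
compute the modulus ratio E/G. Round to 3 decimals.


E/G ratio = 1260 / 472 = 2.669

2.669


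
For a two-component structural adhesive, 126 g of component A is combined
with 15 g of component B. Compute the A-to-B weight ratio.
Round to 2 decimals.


Weight ratio A:B = 126 / 15
= 8.40

8.40


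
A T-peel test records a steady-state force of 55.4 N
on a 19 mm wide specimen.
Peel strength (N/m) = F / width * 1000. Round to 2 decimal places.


Peel strength = 55.4 / 19 * 1000
= 2915.79 N/m

2915.79


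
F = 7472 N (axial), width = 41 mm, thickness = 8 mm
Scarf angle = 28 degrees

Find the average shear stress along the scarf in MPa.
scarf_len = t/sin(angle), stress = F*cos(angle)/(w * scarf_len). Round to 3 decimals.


scarf_len = 8/sin(28 deg) = 17.0404
cos(28 deg) = 0.882948
stress = 7472*0.882948/(41*17.0404) = 9.443 MPa

9.443


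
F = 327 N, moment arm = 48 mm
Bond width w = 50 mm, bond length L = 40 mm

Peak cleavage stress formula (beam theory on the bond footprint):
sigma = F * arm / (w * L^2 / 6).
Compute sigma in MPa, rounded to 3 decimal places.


sigma = (327 * 48) / (50 * 1600 / 6)
= 15696 * 6 / 80000
= 94176 / 80000
= 1.177 MPa

1.177


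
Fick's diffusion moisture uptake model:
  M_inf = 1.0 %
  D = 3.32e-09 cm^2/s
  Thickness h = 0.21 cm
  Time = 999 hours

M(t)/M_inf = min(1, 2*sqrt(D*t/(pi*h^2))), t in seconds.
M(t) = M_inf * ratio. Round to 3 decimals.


t_sec = 999 * 3600 = 3596400
ratio = 2*sqrt(3.32e-09*3596400/(pi*0.21^2))
= min(1, 0.587136)
= 0.587136
M(t) = 1.0 * 0.587136 = 0.587 %

0.587


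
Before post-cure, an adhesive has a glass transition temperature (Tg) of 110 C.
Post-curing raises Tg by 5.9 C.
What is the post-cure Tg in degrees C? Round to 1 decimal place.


Tg_post = Tg_base + delta_Tg
= 110 + 5.9
= 115.9 C

115.9


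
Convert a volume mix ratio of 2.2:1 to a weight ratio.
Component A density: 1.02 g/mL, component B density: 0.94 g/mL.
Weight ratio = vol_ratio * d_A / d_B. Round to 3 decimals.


= 2.2 * 1.02 / 0.94 = 2.387

2.387


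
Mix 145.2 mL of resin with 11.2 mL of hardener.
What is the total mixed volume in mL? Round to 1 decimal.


Total = 145.2 + 11.2 = 156.4 mL

156.4


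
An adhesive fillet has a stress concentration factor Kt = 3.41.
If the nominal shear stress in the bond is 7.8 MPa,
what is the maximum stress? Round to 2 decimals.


Max stress = 7.8 * 3.41 = 26.60 MPa

26.60


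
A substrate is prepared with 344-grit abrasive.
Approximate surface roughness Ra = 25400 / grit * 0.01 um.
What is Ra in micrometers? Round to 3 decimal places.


Ra = 25400 / 344 * 0.01 = 0.738 um

0.738


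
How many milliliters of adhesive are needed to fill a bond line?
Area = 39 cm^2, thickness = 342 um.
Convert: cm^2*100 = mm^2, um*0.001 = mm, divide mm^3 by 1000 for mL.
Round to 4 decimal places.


= (39 * 100) * (342 * 0.001) / 1000
= 1.3338 mL

1.3338


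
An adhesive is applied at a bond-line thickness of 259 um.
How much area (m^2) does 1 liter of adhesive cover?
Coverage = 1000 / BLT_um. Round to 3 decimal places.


Coverage = 1000 / 259 = 3.861 m^2

3.861


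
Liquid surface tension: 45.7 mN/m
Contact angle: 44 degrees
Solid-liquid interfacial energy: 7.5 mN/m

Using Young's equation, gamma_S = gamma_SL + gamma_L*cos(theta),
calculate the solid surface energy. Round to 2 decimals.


gamma_S = 7.5 + 45.7 * cos(44)
= 40.37 mN/m

40.37


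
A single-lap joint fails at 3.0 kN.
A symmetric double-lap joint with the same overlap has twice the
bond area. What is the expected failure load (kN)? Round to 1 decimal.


Double-lap load = 2 * 3.0 = 6.0 kN

6.0


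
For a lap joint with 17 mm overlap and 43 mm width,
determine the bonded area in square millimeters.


Area = 17 * 43 = 731 mm^2

731


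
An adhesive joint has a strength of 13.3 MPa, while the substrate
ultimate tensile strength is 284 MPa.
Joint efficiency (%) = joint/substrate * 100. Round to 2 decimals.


Efficiency = 13.3 / 284 * 100
= 4.68%

4.68


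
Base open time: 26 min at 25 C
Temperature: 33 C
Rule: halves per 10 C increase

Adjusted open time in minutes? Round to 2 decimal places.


Acceleration = 2^((33-25)/10) = 1.7411
Open time = 26 / 1.7411 = 14.93 min

14.93


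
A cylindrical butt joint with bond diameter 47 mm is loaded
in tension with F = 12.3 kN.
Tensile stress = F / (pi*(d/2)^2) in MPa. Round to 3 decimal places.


Area = pi * (47/2)^2 = 1734.9445 mm^2
Stress = 12.3*1000 / 1734.9445
= 7.090 MPa

7.090


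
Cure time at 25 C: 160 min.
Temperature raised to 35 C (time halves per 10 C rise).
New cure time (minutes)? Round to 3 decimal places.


Acceleration factor = 2^(10/10) = 2.0000
New time = 160 / 2.0000 = 80.000 min

80.000


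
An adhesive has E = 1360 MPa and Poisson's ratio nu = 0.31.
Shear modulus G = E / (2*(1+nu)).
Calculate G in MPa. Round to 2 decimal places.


G = 1360 / (2*(1+0.31))
= 1360 / 2.62
= 519.08 MPa

519.08


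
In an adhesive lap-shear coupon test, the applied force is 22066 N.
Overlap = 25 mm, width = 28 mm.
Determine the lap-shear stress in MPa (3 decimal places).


stress = F / (overlap * width)
= 22066 / (25 * 28)
= 31.523 MPa

31.523


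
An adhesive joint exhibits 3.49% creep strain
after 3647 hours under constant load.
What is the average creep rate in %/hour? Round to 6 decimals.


Creep rate = strain / time
= 3.49 / 3647
= 0.000957 %/h

0.000957


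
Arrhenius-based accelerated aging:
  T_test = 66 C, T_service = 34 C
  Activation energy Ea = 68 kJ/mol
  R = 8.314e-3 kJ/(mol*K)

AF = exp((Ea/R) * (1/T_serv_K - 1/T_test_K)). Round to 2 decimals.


T_test_K = 339.15, T_serv_K = 307.15
AF = exp((68/8.314e-3) * (1/307.15 - 1/339.15))
= 12.34

12.34


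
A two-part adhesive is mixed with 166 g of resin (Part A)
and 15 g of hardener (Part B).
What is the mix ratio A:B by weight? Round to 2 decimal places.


Mix ratio = mass_A / mass_B
= 166 / 15
= 11.07

11.07


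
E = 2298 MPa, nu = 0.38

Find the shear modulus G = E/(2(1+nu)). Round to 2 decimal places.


G = 2298 / (2 * 1.38)
= 832.61 MPa

832.61


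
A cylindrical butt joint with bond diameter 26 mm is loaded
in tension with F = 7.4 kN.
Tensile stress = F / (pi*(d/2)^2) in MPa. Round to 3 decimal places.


Area = pi * (26/2)^2 = 530.9292 mm^2
Stress = 7.4*1000 / 530.9292
= 13.938 MPa

13.938


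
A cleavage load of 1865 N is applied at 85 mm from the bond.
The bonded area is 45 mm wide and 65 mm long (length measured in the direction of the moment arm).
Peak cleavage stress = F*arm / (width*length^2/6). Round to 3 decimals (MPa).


Moment = 1865 * 85 = 158525 N*mm
Section modulus = 45 * 4225 / 6 = 190125 / 6 mm^3
Stress = 158525 / (190125 / 6) = 951150 / 190125
= 5.003 MPa

5.003


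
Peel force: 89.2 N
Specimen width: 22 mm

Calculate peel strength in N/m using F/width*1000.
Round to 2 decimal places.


Peel strength = 89.2 / 22 * 1000 = 4054.55 N/m

4054.55


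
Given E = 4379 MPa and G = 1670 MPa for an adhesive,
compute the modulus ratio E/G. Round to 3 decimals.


E/G ratio = 4379 / 1670 = 2.622

2.622


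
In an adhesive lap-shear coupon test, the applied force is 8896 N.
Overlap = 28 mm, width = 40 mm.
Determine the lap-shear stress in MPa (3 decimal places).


stress = F / (overlap * width)
= 8896 / (28 * 40)
= 7.943 MPa

7.943


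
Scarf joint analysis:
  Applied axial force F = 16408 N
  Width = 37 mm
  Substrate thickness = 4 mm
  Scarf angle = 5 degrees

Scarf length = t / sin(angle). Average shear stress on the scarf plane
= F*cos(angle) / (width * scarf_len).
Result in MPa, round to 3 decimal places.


Scarf length = 4 / sin(5 deg) = 45.8949 mm
cos(5 deg) = 0.996195
Shear = 16408 * 0.996195 / (37 * 45.8949)
= 9.626 MPa

9.626


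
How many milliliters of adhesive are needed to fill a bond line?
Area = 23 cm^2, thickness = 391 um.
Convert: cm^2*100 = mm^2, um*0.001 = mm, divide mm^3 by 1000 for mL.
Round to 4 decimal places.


= (23 * 100) * (391 * 0.001) / 1000
= 0.8993 mL

0.8993


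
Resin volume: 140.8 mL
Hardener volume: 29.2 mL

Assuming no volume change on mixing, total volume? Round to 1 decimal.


V_total = 140.8 + 29.2 = 170.0 mL

170.0


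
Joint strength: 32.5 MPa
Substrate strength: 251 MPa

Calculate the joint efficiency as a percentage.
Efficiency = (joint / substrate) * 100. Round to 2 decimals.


Efficiency = (32.5 / 251) * 100 = 12.95%

12.95


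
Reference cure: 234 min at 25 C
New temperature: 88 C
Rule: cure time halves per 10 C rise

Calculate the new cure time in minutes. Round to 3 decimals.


factor = 2^((88-25)/10) = 78.7932
t_new = 234 / 78.7932 = 2.970 min

2.970


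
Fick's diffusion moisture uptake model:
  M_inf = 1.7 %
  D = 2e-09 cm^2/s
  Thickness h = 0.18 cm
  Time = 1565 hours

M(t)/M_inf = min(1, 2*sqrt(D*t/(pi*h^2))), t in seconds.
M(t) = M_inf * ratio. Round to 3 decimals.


t_sec = 1565 * 3600 = 5634000
ratio = 2*sqrt(2e-09*5634000/(pi*0.18^2))
= min(1, 0.665436)
= 0.665436
M(t) = 1.7 * 0.665436 = 1.131 %

1.131


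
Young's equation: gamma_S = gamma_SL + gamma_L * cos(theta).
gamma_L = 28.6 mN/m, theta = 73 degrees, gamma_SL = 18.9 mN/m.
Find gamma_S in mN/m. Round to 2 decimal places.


cos(73 deg) = 0.292372
gamma_S = 18.9 + 28.6 * 0.292372
= 27.26 mN/m

27.26


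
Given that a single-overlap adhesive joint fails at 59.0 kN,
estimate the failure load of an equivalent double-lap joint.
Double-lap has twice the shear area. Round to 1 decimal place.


Double-lap factor = 2
Expected load = 59.0 * 2 = 118.0 kN

118.0


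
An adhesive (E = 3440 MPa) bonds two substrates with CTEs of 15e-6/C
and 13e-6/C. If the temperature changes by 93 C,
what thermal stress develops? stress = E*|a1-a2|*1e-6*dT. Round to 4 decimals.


Stress = 3440 * |15 - 13| * 1e-6 * 93
= 0.6398 MPa

0.6398


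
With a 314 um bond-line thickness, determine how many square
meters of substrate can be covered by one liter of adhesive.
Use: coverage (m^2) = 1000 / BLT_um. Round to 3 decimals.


Coverage = 1000 / 314 = 3.185 m^2

3.185


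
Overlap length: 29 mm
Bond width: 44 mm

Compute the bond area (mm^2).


Bond area = 29 * 44 = 1276 mm^2

1276


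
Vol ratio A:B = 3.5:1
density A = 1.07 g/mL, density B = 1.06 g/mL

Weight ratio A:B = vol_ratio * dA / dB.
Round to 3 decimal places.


Weight ratio = 3.5 * 1.07 / 1.06
= 3.533

3.533


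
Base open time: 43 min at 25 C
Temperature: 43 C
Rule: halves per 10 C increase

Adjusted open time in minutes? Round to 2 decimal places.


Acceleration = 2^((43-25)/10) = 3.4822
Open time = 43 / 3.4822 = 12.35 min

12.35


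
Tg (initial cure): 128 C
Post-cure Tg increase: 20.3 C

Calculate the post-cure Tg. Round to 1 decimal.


Post-cure Tg = 128 + 20.3 = 148.3 C

148.3


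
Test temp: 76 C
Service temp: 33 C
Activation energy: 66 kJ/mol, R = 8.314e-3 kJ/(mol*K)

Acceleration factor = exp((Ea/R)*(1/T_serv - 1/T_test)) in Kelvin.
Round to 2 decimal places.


AF = exp((66/0.008314)*(1/306.15 - 1/349.15))
= 24.37

24.37


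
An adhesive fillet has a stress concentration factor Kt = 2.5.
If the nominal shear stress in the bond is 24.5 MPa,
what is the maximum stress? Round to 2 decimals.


Max stress = 24.5 * 2.5 = 61.25 MPa

61.25


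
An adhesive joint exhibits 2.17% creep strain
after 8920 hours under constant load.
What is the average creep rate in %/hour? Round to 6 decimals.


Creep rate = strain / time
= 2.17 / 8920
= 0.000243 %/h

0.000243


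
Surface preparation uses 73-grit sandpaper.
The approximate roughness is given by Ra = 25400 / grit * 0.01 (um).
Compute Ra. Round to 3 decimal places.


Ra = 25400 / 73 * 0.01
= 254 / 73
= 3.479 um

3.479


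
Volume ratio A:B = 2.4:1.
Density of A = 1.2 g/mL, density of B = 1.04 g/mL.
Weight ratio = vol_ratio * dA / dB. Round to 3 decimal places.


Wt ratio = 2.4 * 1.2 / 1.04
= 2.769

2.769


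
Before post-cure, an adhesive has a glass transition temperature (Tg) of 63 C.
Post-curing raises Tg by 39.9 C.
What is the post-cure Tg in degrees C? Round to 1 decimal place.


Tg_post = Tg_base + delta_Tg
= 63 + 39.9
= 102.9 C

102.9


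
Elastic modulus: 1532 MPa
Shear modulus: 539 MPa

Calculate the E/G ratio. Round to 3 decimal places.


E / G = 1532 / 539 = 2.842

2.842


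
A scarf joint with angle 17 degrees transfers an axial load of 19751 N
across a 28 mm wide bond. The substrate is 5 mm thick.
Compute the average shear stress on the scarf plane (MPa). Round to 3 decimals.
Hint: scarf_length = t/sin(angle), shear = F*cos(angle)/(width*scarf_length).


scarf_length = 5 / sin(17 deg) = 17.1015 mm
cos(17 deg) = 0.956305
shear stress = 19751 * 0.956305 / (28 * 17.1015)
= 39.445 MPa

39.445


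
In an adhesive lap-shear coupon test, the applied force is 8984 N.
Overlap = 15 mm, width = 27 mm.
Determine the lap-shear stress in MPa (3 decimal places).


stress = F / (overlap * width)
= 8984 / (15 * 27)
= 22.183 MPa

22.183


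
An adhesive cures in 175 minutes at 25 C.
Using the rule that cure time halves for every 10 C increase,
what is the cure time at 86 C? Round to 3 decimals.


Factor = 2^((86 - 25) / 10) = 68.5935
Cure time = 175 / 68.5935
= 2.551 minutes

2.551


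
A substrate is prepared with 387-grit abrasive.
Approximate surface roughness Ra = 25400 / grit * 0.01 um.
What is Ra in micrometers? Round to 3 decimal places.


Ra = 25400 / 387 * 0.01 = 0.656 um

0.656


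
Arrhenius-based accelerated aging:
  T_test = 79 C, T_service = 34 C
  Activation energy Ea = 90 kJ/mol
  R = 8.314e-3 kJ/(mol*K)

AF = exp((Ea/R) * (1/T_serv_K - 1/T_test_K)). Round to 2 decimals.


T_test_K = 352.15, T_serv_K = 307.15
AF = exp((90/8.314e-3) * (1/307.15 - 1/352.15))
= 90.35

90.35


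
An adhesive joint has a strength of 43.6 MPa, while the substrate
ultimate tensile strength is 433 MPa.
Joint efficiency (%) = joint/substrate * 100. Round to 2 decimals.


Efficiency = 43.6 / 433 * 100
= 10.07%

10.07


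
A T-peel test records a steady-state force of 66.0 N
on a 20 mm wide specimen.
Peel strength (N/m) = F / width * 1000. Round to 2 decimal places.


Peel strength = 66.0 / 20 * 1000
= 3300.00 N/m

3300.00


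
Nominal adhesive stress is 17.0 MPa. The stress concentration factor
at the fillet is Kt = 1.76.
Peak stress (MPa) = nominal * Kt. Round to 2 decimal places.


Peak = 17.0 * 1.76 = 29.92 MPa

29.92


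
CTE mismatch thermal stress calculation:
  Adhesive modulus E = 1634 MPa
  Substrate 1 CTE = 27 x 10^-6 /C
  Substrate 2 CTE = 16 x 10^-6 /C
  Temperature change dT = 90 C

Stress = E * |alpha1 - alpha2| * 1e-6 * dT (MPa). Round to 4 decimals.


delta_alpha = |27 - 16| = 11 x 10^-6/C
Stress = 1634 * 11e-6 * 90
= 1.6177 MPa

1.6177


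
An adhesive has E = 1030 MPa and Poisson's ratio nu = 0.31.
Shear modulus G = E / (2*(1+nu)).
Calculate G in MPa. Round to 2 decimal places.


G = 1030 / (2*(1+0.31))
= 1030 / 2.62
= 393.13 MPa

393.13


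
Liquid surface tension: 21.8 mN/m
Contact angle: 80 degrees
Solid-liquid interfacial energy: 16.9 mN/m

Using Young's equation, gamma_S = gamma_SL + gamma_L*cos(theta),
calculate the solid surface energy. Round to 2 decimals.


gamma_S = 16.9 + 21.8 * cos(80)
= 20.69 mN/m

20.69


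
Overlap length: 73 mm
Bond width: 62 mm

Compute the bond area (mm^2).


Bond area = 73 * 62 = 4526 mm^2

4526


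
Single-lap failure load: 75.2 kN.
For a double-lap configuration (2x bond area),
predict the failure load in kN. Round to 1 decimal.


Failure load = 75.2 * 2 = 150.4 kN

150.4


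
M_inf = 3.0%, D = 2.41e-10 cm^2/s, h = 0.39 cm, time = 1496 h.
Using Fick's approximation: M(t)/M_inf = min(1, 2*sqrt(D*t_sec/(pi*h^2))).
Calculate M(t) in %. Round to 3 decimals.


t = 5385600 s
ratio = min(1, 2*sqrt(2.41e-10*5385600/(pi*0.1521)))
= 0.104236
M(t) = 3.0 * 0.104236 = 0.313%

0.313


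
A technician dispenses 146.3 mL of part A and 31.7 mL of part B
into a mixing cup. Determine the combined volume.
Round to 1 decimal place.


Combined volume = 146.3 + 31.7
= 178.0 mL

178.0


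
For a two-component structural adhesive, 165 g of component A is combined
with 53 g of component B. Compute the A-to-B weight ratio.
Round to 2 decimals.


Weight ratio A:B = 165 / 53
= 3.11

3.11


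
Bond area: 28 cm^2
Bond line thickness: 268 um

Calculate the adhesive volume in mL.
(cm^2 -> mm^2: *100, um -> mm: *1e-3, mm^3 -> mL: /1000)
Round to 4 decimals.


V = 28*100 * 268*1e-3 / 1000
= 0.7504 mL

0.7504


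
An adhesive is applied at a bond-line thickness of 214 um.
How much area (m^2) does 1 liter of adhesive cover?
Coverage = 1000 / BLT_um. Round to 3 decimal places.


Coverage = 1000 / 214 = 4.673 m^2

4.673


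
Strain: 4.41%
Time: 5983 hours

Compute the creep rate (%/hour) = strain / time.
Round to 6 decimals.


Creep rate = 4.41 / 5983
= 0.000737 %/h

0.000737


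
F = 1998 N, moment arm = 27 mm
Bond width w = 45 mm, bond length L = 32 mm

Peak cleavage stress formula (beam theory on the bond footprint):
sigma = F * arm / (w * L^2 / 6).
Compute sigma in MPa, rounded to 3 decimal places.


sigma = (1998 * 27) / (45 * 1024 / 6)
= 53946 * 6 / 46080
= 323676 / 46080
= 7.024 MPa

7.024


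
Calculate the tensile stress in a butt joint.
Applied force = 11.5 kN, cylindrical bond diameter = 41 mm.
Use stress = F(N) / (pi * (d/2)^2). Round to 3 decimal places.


A = pi * 20.5^2 = 1320.2543 mm^2
sigma = 11500.0 / 1320.2543 = 8.710 MPa

8.710


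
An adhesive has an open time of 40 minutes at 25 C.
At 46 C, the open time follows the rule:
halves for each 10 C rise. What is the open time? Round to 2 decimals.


Factor = 2^((46-25)/10) = 4.2871
Open time = 40 / 4.2871 = 9.33 min

9.33


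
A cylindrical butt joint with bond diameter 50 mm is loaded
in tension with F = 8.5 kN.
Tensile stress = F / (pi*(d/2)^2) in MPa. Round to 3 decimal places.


Area = pi * (50/2)^2 = 1963.4954 mm^2
Stress = 8.5*1000 / 1963.4954
= 4.329 MPa

4.329


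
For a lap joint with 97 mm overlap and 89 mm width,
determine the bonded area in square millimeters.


Area = 97 * 89 = 8633 mm^2

8633


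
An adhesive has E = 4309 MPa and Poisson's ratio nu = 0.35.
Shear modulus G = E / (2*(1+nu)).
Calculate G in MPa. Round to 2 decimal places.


G = 4309 / (2*(1+0.35))
= 4309 / 2.70
= 1595.93 MPa

1595.93


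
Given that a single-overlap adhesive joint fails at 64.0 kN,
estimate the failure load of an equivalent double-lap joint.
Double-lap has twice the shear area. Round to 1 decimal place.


Double-lap factor = 2
Expected load = 64.0 * 2 = 128.0 kN

128.0


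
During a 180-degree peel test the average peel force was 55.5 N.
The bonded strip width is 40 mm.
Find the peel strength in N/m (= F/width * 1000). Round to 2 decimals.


Peel strength = F/width * 1000
= 55.5 / 40 * 1000
= 1387.50 N/m

1387.50


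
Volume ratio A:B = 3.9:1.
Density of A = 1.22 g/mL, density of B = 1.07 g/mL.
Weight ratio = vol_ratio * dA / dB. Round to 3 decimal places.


Wt ratio = 3.9 * 1.22 / 1.07
= 4.447

4.447


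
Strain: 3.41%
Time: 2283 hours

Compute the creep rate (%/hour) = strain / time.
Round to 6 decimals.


Creep rate = 3.41 / 2283
= 0.001494 %/h

0.001494


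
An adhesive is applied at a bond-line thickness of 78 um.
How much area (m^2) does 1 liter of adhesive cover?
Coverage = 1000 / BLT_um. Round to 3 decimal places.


Coverage = 1000 / 78 = 12.821 m^2

12.821


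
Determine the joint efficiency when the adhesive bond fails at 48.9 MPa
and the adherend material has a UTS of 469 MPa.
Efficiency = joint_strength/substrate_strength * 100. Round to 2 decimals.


Joint efficiency = 48.9 / 469 * 100
= 10.43%

10.43


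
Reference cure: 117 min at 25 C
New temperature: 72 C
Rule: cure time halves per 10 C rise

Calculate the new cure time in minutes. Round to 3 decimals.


factor = 2^((72-25)/10) = 25.9921
t_new = 117 / 25.9921 = 4.501 min

4.501


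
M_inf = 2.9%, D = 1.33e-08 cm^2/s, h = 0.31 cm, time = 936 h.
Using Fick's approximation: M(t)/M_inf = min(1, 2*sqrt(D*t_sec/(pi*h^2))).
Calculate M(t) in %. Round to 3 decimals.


t = 3369600 s
ratio = min(1, 2*sqrt(1.33e-08*3369600/(pi*0.0961)))
= 0.770563
M(t) = 2.9 * 0.770563 = 2.235%

2.235


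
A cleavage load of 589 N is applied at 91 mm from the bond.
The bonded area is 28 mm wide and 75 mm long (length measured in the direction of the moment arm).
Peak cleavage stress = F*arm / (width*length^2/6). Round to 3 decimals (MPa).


Moment = 589 * 91 = 53599 N*mm
Section modulus = 28 * 5625 / 6 = 157500 / 6 mm^3
Stress = 53599 / (157500 / 6) = 321594 / 157500
= 2.042 MPa

2.042


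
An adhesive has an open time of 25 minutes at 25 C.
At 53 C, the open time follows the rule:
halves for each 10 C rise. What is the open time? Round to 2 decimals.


Factor = 2^((53-25)/10) = 6.9644
Open time = 25 / 6.9644 = 3.59 min

3.59


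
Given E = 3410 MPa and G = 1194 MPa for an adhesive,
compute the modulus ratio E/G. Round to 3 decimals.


E/G ratio = 3410 / 1194 = 2.856

2.856


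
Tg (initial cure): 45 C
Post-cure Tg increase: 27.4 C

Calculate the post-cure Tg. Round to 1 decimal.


Post-cure Tg = 45 + 27.4 = 72.4 C

72.4


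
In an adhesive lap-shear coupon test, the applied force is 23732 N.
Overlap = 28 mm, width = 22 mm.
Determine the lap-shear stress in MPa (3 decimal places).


stress = F / (overlap * width)
= 23732 / (28 * 22)
= 38.526 MPa

38.526


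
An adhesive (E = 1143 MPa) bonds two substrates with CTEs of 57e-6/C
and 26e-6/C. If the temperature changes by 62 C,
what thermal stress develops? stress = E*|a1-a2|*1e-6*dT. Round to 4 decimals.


Stress = 1143 * |57 - 26| * 1e-6 * 62
= 2.1968 MPa

2.1968


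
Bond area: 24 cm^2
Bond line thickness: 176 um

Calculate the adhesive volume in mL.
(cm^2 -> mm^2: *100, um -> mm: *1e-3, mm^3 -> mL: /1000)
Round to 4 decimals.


V = 24*100 * 176*1e-3 / 1000
= 0.4224 mL

0.4224
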